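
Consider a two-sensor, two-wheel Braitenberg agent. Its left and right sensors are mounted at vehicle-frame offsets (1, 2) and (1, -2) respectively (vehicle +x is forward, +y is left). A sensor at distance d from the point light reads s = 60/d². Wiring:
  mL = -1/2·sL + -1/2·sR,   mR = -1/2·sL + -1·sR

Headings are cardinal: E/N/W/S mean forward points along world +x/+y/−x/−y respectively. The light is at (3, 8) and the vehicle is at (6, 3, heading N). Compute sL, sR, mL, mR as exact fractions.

60/17 60/41 -1740/697 -2250/697

left sensor world pos  = (4, 4); dL² = 17
right sensor world pos = (8, 4); dR² = 41
sL = 60/17 = 60/17
sR = 60/41 = 60/41
mL = -1/2·sL + -1/2·sR = -1740/697
mR = -1/2·sL + -1·sR = -2250/697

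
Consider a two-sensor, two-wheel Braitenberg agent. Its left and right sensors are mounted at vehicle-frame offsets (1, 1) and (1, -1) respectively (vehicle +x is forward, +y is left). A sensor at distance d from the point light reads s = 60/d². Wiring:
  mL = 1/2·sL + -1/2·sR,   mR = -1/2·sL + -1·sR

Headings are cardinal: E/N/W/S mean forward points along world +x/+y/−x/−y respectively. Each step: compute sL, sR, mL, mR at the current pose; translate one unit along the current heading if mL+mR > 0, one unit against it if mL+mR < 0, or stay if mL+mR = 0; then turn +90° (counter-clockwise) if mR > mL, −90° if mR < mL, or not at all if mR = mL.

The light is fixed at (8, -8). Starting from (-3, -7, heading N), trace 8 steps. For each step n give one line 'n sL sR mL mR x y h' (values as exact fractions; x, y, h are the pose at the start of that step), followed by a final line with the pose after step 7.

0 15/37 15/26 -165/1924 -375/481 -3 -7 N
1 60/101 60/101 0 -90/101 -3 -8 E
2 30/61 6/17 72/1037 -621/1037 -4 -8 S
3 60/169 60/173 120/29237 -15330/29237 -4 -7 W
4 15/37 15/26 -165/1924 -375/481 -3 -7 N
5 60/101 60/101 0 -90/101 -3 -8 E
6 30/61 6/17 72/1037 -621/1037 -4 -8 S
7 60/169 60/173 120/29237 -15330/29237 -4 -7 W
final -3 -7 N

n=0: pose=(-3,-7,N); sL=15/37, sR=15/26; mL=-165/1924, mR=-375/481; mL+mR=-45/52 → advance -1; mR−mL=-1335/1924 → turn -1·90°
n=1: pose=(-3,-8,E); sL=60/101, sR=60/101; mL=0, mR=-90/101; mL+mR=-90/101 → advance -1; mR−mL=-90/101 → turn -1·90°
n=2: pose=(-4,-8,S); sL=30/61, sR=6/17; mL=72/1037, mR=-621/1037; mL+mR=-9/17 → advance -1; mR−mL=-693/1037 → turn -1·90°
n=3: pose=(-4,-7,W); sL=60/169, sR=60/173; mL=120/29237, mR=-15330/29237; mL+mR=-90/173 → advance -1; mR−mL=-15450/29237 → turn -1·90°
n=4: pose=(-3,-7,N); sL=15/37, sR=15/26; mL=-165/1924, mR=-375/481; mL+mR=-45/52 → advance -1; mR−mL=-1335/1924 → turn -1·90°
n=5: pose=(-3,-8,E); sL=60/101, sR=60/101; mL=0, mR=-90/101; mL+mR=-90/101 → advance -1; mR−mL=-90/101 → turn -1·90°
n=6: pose=(-4,-8,S); sL=30/61, sR=6/17; mL=72/1037, mR=-621/1037; mL+mR=-9/17 → advance -1; mR−mL=-693/1037 → turn -1·90°
n=7: pose=(-4,-7,W); sL=60/169, sR=60/173; mL=120/29237, mR=-15330/29237; mL+mR=-90/173 → advance -1; mR−mL=-15450/29237 → turn -1·90°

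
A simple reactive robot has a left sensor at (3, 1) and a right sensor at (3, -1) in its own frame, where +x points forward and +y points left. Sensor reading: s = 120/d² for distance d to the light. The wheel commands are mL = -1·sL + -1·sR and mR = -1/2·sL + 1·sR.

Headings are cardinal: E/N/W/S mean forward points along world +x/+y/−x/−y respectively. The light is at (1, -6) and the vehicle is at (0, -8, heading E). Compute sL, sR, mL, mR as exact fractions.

24 120/13 -432/13 -36/13

left sensor world pos  = (3, -7); dL² = 5
right sensor world pos = (3, -9); dR² = 13
sL = 120/5 = 24
sR = 120/13 = 120/13
mL = -1·sL + -1·sR = -432/13
mR = -1/2·sL + 1·sR = -36/13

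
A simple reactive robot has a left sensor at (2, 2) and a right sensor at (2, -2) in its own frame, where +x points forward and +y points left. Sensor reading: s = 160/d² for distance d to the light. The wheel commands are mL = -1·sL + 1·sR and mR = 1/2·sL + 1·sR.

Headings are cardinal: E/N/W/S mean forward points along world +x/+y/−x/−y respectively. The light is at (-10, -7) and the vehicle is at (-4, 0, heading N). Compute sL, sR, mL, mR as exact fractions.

left sensor world pos  = (-6, 2); dL² = 97
right sensor world pos = (-2, 2); dR² = 145
sL = 160/97 = 160/97
sR = 160/145 = 32/29
mL = -1·sL + 1·sR = -1536/2813
mR = 1/2·sL + 1·sR = 5424/2813

160/97 32/29 -1536/2813 5424/2813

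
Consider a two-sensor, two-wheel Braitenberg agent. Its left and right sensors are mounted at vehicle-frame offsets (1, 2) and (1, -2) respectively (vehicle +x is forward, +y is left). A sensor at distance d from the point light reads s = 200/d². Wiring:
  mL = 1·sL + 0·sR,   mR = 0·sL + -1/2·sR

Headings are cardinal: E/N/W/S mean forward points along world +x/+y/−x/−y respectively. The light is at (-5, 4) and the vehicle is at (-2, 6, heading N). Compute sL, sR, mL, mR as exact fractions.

20 100/17 20 -50/17

left sensor world pos  = (-4, 7); dL² = 10
right sensor world pos = (0, 7); dR² = 34
sL = 200/10 = 20
sR = 200/34 = 100/17
mL = 1·sL + 0·sR = 20
mR = 0·sL + -1/2·sR = -50/17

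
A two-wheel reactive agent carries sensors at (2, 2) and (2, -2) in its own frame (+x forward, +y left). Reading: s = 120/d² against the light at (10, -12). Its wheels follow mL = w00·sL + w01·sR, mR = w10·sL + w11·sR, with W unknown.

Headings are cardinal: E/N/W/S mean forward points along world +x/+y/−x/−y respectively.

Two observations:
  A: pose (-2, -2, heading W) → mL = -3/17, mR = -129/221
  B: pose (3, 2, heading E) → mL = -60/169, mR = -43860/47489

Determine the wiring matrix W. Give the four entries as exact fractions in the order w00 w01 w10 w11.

0 -1/2 -1/2 -1

obs A: pose=(-2,-2,W) → sL=6/13, sR=6/17, mL=-3/17, mR=-129/221
obs B: pose=(3,2,E) → sL=120/281, sR=120/169, mL=-60/169, mR=-43860/47489
sensor matrix S = [[6/13, 6/17], [120/281, 120/169]]; det S = 1857600/10495069
solve [mL_A; mL_B] = S·[w00; w01] and [mR_A; mR_B] = S·[w10; w11]:
  w00 = 0, w01 = -1/2, w10 = -1/2, w11 = -1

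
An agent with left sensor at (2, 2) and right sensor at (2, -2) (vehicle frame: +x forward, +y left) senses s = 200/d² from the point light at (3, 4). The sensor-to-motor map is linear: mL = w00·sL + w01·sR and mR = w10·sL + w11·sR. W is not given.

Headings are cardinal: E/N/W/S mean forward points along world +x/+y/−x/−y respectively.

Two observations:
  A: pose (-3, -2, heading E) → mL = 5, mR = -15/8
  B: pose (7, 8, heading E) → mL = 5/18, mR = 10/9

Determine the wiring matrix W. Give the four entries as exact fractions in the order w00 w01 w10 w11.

obs A: pose=(-3,-2,E) → sL=25/4, sR=5/2, mL=5, mR=-15/8
obs B: pose=(7,8,E) → sL=25/9, sR=5, mL=5/18, mR=10/9
sensor matrix S = [[25/4, 5/2], [25/9, 5]]; det S = 875/36
solve [mL_A; mL_B] = S·[w00; w01] and [mR_A; mR_B] = S·[w10; w11]:
  w00 = 1, w01 = -1/2, w10 = -1/2, w11 = 1/2

1 -1/2 -1/2 1/2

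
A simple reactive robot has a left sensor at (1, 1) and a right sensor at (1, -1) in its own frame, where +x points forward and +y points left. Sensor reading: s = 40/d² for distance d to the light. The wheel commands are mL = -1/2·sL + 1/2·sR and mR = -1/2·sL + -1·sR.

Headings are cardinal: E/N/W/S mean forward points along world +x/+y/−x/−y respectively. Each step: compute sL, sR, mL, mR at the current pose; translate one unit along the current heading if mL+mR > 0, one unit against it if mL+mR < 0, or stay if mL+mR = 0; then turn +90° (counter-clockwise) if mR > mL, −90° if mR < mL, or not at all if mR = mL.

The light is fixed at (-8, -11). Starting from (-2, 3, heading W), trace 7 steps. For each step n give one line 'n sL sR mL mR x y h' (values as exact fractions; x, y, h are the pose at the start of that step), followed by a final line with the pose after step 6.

0 20/97 4/25 -56/2425 -638/2425 -2 3 W
1 40/261 40/289 -560/75429 -16220/75429 -1 3 N
2 2/13 5/26 1/52 -7/26 -1 2 E
3 40/193 40/169 480/32617 -11100/32617 -2 2 S
4 20/97 4/25 -56/2425 -638/2425 -2 3 W
5 40/261 40/289 -560/75429 -16220/75429 -1 3 N
6 2/13 5/26 1/52 -7/26 -1 2 E
final -2 2 S

n=0: pose=(-2,3,W); sL=20/97, sR=4/25; mL=-56/2425, mR=-638/2425; mL+mR=-694/2425 → advance -1; mR−mL=-6/25 → turn -1·90°
n=1: pose=(-1,3,N); sL=40/261, sR=40/289; mL=-560/75429, mR=-16220/75429; mL+mR=-16780/75429 → advance -1; mR−mL=-60/289 → turn -1·90°
n=2: pose=(-1,2,E); sL=2/13, sR=5/26; mL=1/52, mR=-7/26; mL+mR=-1/4 → advance -1; mR−mL=-15/52 → turn -1·90°
n=3: pose=(-2,2,S); sL=40/193, sR=40/169; mL=480/32617, mR=-11100/32617; mL+mR=-10620/32617 → advance -1; mR−mL=-60/169 → turn -1·90°
n=4: pose=(-2,3,W); sL=20/97, sR=4/25; mL=-56/2425, mR=-638/2425; mL+mR=-694/2425 → advance -1; mR−mL=-6/25 → turn -1·90°
n=5: pose=(-1,3,N); sL=40/261, sR=40/289; mL=-560/75429, mR=-16220/75429; mL+mR=-16780/75429 → advance -1; mR−mL=-60/289 → turn -1·90°
n=6: pose=(-1,2,E); sL=2/13, sR=5/26; mL=1/52, mR=-7/26; mL+mR=-1/4 → advance -1; mR−mL=-15/52 → turn -1·90°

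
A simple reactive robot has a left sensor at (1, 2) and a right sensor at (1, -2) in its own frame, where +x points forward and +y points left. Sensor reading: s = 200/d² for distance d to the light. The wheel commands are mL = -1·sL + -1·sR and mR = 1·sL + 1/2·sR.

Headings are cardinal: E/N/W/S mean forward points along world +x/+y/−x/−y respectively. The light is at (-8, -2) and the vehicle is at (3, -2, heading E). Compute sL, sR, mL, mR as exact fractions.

50/37 50/37 -100/37 75/37

left sensor world pos  = (4, 0); dL² = 148
right sensor world pos = (4, -4); dR² = 148
sL = 200/148 = 50/37
sR = 200/148 = 50/37
mL = -1·sL + -1·sR = -100/37
mR = 1·sL + 1/2·sR = 75/37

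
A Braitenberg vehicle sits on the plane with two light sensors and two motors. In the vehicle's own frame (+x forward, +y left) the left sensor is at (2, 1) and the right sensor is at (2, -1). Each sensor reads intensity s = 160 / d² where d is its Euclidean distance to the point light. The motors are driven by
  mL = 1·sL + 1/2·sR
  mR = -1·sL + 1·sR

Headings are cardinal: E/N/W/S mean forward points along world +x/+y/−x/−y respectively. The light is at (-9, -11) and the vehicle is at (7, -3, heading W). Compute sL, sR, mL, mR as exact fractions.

left sensor world pos  = (5, -4); dL² = 245
right sensor world pos = (5, -2); dR² = 277
sL = 160/245 = 32/49
sR = 160/277 = 160/277
mL = 1·sL + 1/2·sR = 12784/13573
mR = -1·sL + 1·sR = -1024/13573

32/49 160/277 12784/13573 -1024/13573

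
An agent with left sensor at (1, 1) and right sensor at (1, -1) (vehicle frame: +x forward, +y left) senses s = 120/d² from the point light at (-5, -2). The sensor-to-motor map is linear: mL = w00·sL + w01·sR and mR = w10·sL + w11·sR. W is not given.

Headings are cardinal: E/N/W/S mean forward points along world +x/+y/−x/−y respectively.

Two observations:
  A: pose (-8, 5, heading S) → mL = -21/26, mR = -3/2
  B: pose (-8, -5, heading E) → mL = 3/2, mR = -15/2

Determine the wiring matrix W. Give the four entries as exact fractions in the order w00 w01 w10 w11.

1/2 -1 -1/2 0

obs A: pose=(-8,5,S) → sL=3, sR=30/13, mL=-21/26, mR=-3/2
obs B: pose=(-8,-5,E) → sL=15, sR=6, mL=3/2, mR=-15/2
sensor matrix S = [[3, 30/13], [15, 6]]; det S = -216/13
solve [mL_A; mL_B] = S·[w00; w01] and [mR_A; mR_B] = S·[w10; w11]:
  w00 = 1/2, w01 = -1, w10 = -1/2, w11 = 0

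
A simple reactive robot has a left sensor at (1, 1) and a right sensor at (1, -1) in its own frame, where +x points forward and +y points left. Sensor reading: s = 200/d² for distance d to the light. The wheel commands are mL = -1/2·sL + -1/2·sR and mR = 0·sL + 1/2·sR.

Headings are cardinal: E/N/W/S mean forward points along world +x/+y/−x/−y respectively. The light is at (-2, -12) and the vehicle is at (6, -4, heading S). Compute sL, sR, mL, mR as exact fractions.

left sensor world pos  = (7, -5); dL² = 130
right sensor world pos = (5, -5); dR² = 98
sL = 200/130 = 20/13
sR = 200/98 = 100/49
mL = -1/2·sL + -1/2·sR = -1140/637
mR = 0·sL + 1/2·sR = 50/49

20/13 100/49 -1140/637 50/49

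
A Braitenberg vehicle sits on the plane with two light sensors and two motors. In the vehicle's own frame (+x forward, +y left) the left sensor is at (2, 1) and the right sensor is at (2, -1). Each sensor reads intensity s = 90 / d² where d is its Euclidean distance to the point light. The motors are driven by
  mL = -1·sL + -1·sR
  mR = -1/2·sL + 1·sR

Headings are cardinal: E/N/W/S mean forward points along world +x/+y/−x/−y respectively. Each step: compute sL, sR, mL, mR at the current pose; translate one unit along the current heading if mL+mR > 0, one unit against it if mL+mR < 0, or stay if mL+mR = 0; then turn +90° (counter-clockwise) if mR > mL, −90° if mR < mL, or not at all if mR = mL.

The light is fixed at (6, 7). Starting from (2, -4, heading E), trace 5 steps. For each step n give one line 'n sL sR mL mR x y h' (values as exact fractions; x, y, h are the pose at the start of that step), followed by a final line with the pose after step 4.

n=0: pose=(2,-4,E); sL=45/52, sR=45/74; mL=-2835/1924, mR=675/3848; mL+mR=-135/104 → advance -1; mR−mL=6345/3848 → turn +1·90°
n=1: pose=(1,-4,N); sL=10/13, sR=90/97; mL=-2140/1261, mR=685/1261; mL+mR=-15/13 → advance -1; mR−mL=2825/1261 → turn +1·90°
n=2: pose=(1,-5,W); sL=45/109, sR=9/17; mL=-1746/1853, mR=1197/3706; mL+mR=-135/218 → advance -1; mR−mL=4689/3706 → turn +1·90°
n=3: pose=(2,-5,S); sL=18/41, sR=90/221; mL=-7668/9061, mR=1701/9061; mL+mR=-27/41 → advance -1; mR−mL=9369/9061 → turn +1·90°
n=4: pose=(2,-4,E); sL=45/52, sR=45/74; mL=-2835/1924, mR=675/3848; mL+mR=-135/104 → advance -1; mR−mL=6345/3848 → turn +1·90°

0 45/52 45/74 -2835/1924 675/3848 2 -4 E
1 10/13 90/97 -2140/1261 685/1261 1 -4 N
2 45/109 9/17 -1746/1853 1197/3706 1 -5 W
3 18/41 90/221 -7668/9061 1701/9061 2 -5 S
4 45/52 45/74 -2835/1924 675/3848 2 -4 E
final 1 -4 N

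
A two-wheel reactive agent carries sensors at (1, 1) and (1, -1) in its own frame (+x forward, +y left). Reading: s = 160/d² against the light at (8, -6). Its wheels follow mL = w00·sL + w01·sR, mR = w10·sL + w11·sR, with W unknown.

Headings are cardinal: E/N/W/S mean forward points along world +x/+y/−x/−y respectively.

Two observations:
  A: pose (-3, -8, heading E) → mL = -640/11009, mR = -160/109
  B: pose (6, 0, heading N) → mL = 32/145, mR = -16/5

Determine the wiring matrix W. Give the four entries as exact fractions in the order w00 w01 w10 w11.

obs A: pose=(-3,-8,E) → sL=160/101, sR=160/109, mL=-640/11009, mR=-160/109
obs B: pose=(6,0,N) → sL=80/29, sR=16/5, mL=32/145, mR=-16/5
sensor matrix S = [[160/101, 160/109], [80/29, 16/5]]; det S = 325632/319261
solve [mL_A; mL_B] = S·[w00; w01] and [mR_A; mR_B] = S·[w10; w11]:
  w00 = -1/2, w01 = 1/2, w10 = 0, w11 = -1

-1/2 1/2 0 -1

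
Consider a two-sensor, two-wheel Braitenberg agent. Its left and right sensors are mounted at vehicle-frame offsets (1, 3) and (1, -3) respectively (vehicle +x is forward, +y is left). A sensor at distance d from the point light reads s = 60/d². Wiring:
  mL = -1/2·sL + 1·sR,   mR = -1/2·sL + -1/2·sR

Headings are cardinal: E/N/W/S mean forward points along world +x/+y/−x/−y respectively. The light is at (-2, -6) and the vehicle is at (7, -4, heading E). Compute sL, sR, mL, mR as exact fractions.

left sensor world pos  = (8, -1); dL² = 125
right sensor world pos = (8, -7); dR² = 101
sL = 60/125 = 12/25
sR = 60/101 = 60/101
mL = -1/2·sL + 1·sR = 894/2525
mR = -1/2·sL + -1/2·sR = -1356/2525

12/25 60/101 894/2525 -1356/2525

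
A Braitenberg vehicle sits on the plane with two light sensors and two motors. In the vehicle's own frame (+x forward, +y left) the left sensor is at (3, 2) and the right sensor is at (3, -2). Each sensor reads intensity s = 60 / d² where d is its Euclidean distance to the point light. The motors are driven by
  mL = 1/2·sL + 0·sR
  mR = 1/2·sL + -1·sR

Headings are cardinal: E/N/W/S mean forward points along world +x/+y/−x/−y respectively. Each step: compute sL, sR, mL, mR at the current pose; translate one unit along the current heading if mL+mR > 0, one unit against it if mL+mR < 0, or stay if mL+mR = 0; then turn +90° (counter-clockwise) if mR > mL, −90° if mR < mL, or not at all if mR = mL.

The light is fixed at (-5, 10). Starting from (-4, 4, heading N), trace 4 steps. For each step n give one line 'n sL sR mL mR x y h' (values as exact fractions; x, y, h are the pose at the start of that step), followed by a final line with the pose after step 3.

n=0: pose=(-4,4,N); sL=6, sR=10/3; mL=3, mR=-1/3; mL+mR=8/3 → advance +1; mR−mL=-10/3 → turn -1·90°
n=1: pose=(-4,5,E); sL=12/5, sR=12/13; mL=6/5, mR=18/65; mL+mR=96/65 → advance +1; mR−mL=-12/13 → turn -1·90°
n=2: pose=(-3,5,S); sL=3/4, sR=15/16; mL=3/8, mR=-9/16; mL+mR=-3/16 → advance -1; mR−mL=-15/16 → turn -1·90°
n=3: pose=(-3,6,W); sL=60/37, sR=12; mL=30/37, mR=-414/37; mL+mR=-384/37 → advance -1; mR−mL=-12 → turn -1·90°

0 6 10/3 3 -1/3 -4 4 N
1 12/5 12/13 6/5 18/65 -4 5 E
2 3/4 15/16 3/8 -9/16 -3 5 S
3 60/37 12 30/37 -414/37 -3 6 W
final -2 6 N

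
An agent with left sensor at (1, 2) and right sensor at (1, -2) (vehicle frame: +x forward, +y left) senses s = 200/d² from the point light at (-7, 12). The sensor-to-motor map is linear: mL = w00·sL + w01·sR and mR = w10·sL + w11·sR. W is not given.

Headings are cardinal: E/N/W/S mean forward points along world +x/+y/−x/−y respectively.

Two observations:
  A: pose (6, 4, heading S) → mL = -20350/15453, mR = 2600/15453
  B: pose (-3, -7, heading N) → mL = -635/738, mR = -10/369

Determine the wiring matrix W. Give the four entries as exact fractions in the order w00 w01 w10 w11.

obs A: pose=(6,4,S) → sL=100/153, sR=100/101, mL=-20350/15453, mR=2600/15453
obs B: pose=(-3,-7,N) → sL=25/41, sR=5/9, mL=-635/738, mR=-10/369
sensor matrix S = [[100/153, 100/101], [25/41, 5/9]]; det S = -1372000/5702157
solve [mL_A; mL_B] = S·[w00; w01] and [mR_A; mR_B] = S·[w10; w11]:
  w00 = -1/2, w01 = -1, w10 = -1/2, w11 = 1/2

-1/2 -1 -1/2 1/2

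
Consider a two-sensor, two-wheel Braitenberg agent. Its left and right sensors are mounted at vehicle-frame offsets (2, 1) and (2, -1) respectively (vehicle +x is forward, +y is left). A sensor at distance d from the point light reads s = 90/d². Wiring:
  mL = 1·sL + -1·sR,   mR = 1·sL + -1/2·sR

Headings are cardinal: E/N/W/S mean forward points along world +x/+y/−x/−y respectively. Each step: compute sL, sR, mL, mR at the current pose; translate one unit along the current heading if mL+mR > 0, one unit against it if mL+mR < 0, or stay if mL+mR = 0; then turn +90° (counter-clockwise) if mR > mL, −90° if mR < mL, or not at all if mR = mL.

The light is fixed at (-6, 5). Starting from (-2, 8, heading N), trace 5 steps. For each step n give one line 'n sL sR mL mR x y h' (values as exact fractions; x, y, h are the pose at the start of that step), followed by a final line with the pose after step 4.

0 45/17 9/5 72/85 297/170 -2 8 N
1 90/13 90/29 1440/377 2025/377 -2 9 W
2 9/2 45/4 -27/4 -9/8 -3 9 S
3 90/61 90/41 -1800/2501 945/2501 -3 10 E
4 9/5 45/29 36/145 297/290 -4 10 N
final -4 11 W

n=0: pose=(-2,8,N); sL=45/17, sR=9/5; mL=72/85, mR=297/170; mL+mR=441/170 → advance +1; mR−mL=9/10 → turn +1·90°
n=1: pose=(-2,9,W); sL=90/13, sR=90/29; mL=1440/377, mR=2025/377; mL+mR=3465/377 → advance +1; mR−mL=45/29 → turn +1·90°
n=2: pose=(-3,9,S); sL=9/2, sR=45/4; mL=-27/4, mR=-9/8; mL+mR=-63/8 → advance -1; mR−mL=45/8 → turn +1·90°
n=3: pose=(-3,10,E); sL=90/61, sR=90/41; mL=-1800/2501, mR=945/2501; mL+mR=-855/2501 → advance -1; mR−mL=45/41 → turn +1·90°
n=4: pose=(-4,10,N); sL=9/5, sR=45/29; mL=36/145, mR=297/290; mL+mR=369/290 → advance +1; mR−mL=45/58 → turn +1·90°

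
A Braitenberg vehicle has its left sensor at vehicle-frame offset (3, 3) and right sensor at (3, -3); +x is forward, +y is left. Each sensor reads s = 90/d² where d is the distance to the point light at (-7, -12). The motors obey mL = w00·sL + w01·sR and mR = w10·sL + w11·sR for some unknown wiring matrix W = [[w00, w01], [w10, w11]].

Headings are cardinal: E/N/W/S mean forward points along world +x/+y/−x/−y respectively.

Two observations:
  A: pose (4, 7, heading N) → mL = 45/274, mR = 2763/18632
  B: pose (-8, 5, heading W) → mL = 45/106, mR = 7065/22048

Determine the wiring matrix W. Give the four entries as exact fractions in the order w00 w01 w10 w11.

obs A: pose=(4,7,N) → sL=45/274, sR=9/68, mL=45/274, mR=2763/18632
obs B: pose=(-8,5,W) → sL=45/106, sR=45/208, mL=45/106, mR=7065/22048
sensor matrix S = [[45/274, 9/68], [45/106, 45/208]]; det S = -1060695/51349792
solve [mL_A; mL_B] = S·[w00; w01] and [mR_A; mR_B] = S·[w10; w11]:
  w00 = 1, w01 = 0, w10 = 1/2, w11 = 1/2

1 0 1/2 1/2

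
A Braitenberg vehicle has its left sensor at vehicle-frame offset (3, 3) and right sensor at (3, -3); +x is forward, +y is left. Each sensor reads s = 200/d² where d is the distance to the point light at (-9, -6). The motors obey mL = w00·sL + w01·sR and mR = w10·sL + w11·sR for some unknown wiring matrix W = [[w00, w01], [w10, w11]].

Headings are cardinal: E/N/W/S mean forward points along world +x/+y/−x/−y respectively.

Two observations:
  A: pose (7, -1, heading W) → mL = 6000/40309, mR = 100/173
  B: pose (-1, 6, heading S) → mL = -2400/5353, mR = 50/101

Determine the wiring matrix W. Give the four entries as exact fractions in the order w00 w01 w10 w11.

obs A: pose=(7,-1,W) → sL=200/173, sR=200/233, mL=6000/40309, mR=100/173
obs B: pose=(-1,6,S) → sL=100/101, sR=100/53, mL=-2400/5353, mR=50/101
sensor matrix S = [[200/173, 200/233], [100/101, 100/53]]; det S = 287280000/215774077
solve [mL_A; mL_B] = S·[w00; w01] and [mR_A; mR_B] = S·[w10; w11]:
  w00 = 1/2, w01 = -1/2, w10 = 1/2, w11 = 0

1/2 -1/2 1/2 0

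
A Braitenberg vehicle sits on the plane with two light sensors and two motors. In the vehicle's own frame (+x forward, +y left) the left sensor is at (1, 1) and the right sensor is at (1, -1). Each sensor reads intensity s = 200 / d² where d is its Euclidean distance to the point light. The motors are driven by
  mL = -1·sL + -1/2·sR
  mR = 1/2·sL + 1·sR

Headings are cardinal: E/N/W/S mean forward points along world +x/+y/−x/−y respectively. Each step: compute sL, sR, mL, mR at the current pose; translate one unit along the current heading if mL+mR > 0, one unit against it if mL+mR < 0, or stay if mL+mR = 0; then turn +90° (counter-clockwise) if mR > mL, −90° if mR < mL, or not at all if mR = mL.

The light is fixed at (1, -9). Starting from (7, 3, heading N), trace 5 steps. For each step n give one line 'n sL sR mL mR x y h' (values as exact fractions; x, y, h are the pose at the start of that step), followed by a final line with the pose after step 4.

n=0: pose=(7,3,N); sL=100/97, sR=100/109; mL=-15750/10573, mR=15150/10573; mL+mR=-600/10573 → advance -1; mR−mL=30900/10573 → turn +1·90°
n=1: pose=(7,2,W); sL=8/5, sR=200/169; mL=-1852/845, mR=1676/845; mL+mR=-176/845 → advance -1; mR−mL=3528/845 → turn +1·90°
n=2: pose=(8,2,S); sL=50/41, sR=25/17; mL=-2725/1394, mR=1450/697; mL+mR=175/1394 → advance +1; mR−mL=5625/1394 → turn +1·90°
n=3: pose=(8,1,E); sL=40/37, sR=40/29; mL=-1900/1073, mR=2060/1073; mL+mR=160/1073 → advance +1; mR−mL=3960/1073 → turn +1·90°
n=4: pose=(9,1,N); sL=20/17, sR=100/101; mL=-2870/1717, mR=2710/1717; mL+mR=-160/1717 → advance -1; mR−mL=5580/1717 → turn +1·90°

0 100/97 100/109 -15750/10573 15150/10573 7 3 N
1 8/5 200/169 -1852/845 1676/845 7 2 W
2 50/41 25/17 -2725/1394 1450/697 8 2 S
3 40/37 40/29 -1900/1073 2060/1073 8 1 E
4 20/17 100/101 -2870/1717 2710/1717 9 1 N
final 9 0 W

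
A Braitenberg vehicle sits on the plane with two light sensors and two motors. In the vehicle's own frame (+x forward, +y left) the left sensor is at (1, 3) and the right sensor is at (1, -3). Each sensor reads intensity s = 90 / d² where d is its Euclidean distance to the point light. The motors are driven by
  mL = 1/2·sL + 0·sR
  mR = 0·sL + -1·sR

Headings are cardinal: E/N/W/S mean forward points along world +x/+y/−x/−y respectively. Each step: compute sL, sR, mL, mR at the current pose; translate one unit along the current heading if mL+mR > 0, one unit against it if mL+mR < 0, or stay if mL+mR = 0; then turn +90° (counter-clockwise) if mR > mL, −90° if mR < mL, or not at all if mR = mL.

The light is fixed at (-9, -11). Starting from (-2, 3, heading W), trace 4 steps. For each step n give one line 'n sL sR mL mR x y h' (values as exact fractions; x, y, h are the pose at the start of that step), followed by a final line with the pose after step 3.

n=0: pose=(-2,3,W); sL=90/157, sR=18/65; mL=45/157, mR=-18/65; mL+mR=99/10205 → advance +1; mR−mL=-5751/10205 → turn -1·90°
n=1: pose=(-3,3,N); sL=5/13, sR=5/17; mL=5/26, mR=-5/17; mL+mR=-45/442 → advance -1; mR−mL=-215/442 → turn -1·90°
n=2: pose=(-3,2,E); sL=18/61, sR=90/149; mL=9/61, mR=-90/149; mL+mR=-4149/9089 → advance -1; mR−mL=-6831/9089 → turn -1·90°
n=3: pose=(-4,2,S); sL=45/104, sR=45/74; mL=45/208, mR=-45/74; mL+mR=-3015/7696 → advance -1; mR−mL=-6345/7696 → turn -1·90°

0 90/157 18/65 45/157 -18/65 -2 3 W
1 5/13 5/17 5/26 -5/17 -3 3 N
2 18/61 90/149 9/61 -90/149 -3 2 E
3 45/104 45/74 45/208 -45/74 -4 2 S
final -4 3 W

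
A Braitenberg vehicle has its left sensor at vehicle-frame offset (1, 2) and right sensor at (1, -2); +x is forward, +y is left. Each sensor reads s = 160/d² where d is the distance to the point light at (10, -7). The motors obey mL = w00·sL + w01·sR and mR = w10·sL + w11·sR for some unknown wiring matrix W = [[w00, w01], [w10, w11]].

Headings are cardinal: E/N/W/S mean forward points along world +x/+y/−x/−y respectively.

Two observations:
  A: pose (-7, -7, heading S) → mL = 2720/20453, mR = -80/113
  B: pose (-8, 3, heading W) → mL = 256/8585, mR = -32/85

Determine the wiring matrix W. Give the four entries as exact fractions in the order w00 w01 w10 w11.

obs A: pose=(-7,-7,S) → sL=80/113, sR=80/181, mL=2720/20453, mR=-80/113
obs B: pose=(-8,3,W) → sL=32/85, sR=32/101, mL=256/8585, mR=-32/85
sensor matrix S = [[80/113, 80/181], [32/85, 32/101]]; det S = 2033664/35117801
solve [mL_A; mL_B] = S·[w00; w01] and [mR_A; mR_B] = S·[w10; w11]:
  w00 = 1/2, w01 = -1/2, w10 = -1, w11 = 0

1/2 -1/2 -1 0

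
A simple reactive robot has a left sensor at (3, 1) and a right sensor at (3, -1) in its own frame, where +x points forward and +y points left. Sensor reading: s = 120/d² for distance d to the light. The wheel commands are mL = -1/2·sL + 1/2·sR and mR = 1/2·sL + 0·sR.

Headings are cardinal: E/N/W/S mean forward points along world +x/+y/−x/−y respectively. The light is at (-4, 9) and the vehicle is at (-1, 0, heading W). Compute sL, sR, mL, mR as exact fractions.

left sensor world pos  = (-4, -1); dL² = 100
right sensor world pos = (-4, 1); dR² = 64
sL = 120/100 = 6/5
sR = 120/64 = 15/8
mL = -1/2·sL + 1/2·sR = 27/80
mR = 1/2·sL + 0·sR = 3/5

6/5 15/8 27/80 3/5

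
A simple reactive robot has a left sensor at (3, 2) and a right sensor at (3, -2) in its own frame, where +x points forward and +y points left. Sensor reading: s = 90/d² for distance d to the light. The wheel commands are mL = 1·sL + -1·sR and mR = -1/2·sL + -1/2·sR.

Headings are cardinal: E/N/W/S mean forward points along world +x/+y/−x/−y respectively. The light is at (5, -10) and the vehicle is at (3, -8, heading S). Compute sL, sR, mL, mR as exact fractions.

left sensor world pos  = (5, -11); dL² = 1
right sensor world pos = (1, -11); dR² = 17
sL = 90/1 = 90
sR = 90/17 = 90/17
mL = 1·sL + -1·sR = 1440/17
mR = -1/2·sL + -1/2·sR = -810/17

90 90/17 1440/17 -810/17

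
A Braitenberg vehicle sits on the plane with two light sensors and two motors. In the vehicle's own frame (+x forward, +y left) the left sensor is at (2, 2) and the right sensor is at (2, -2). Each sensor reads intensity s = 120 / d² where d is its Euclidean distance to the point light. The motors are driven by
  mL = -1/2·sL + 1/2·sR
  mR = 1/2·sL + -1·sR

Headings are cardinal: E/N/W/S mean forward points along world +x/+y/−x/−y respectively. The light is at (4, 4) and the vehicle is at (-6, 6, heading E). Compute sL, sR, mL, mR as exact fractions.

3/2 15/8 3/16 -9/8

left sensor world pos  = (-4, 8); dL² = 80
right sensor world pos = (-4, 4); dR² = 64
sL = 120/80 = 3/2
sR = 120/64 = 15/8
mL = -1/2·sL + 1/2·sR = 3/16
mR = 1/2·sL + -1·sR = -9/8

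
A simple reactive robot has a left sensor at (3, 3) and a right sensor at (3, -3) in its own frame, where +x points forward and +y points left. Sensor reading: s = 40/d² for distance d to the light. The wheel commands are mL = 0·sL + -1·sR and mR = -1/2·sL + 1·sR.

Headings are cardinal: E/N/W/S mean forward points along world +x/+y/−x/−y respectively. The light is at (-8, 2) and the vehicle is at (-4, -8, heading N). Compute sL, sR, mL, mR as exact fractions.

left sensor world pos  = (-7, -5); dL² = 50
right sensor world pos = (-1, -5); dR² = 98
sL = 40/50 = 4/5
sR = 40/98 = 20/49
mL = 0·sL + -1·sR = -20/49
mR = -1/2·sL + 1·sR = 2/245

4/5 20/49 -20/49 2/245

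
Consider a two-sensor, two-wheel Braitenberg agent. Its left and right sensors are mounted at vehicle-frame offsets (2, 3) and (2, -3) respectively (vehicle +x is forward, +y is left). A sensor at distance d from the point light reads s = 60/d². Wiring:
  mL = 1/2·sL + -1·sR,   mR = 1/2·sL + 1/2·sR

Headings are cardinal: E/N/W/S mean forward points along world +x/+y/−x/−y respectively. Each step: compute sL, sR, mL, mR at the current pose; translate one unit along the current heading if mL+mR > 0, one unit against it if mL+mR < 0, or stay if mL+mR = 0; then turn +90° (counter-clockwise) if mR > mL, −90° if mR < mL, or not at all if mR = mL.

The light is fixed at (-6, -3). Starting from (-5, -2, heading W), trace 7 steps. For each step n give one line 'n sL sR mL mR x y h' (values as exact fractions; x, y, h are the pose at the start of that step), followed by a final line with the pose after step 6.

0 12 60/17 42/17 132/17 -5 -2 W
1 6 6 -3 6 -6 -2 S
2 60/13 60/13 -30/13 60/13 -6 -3 E
3 15/2 3 3/4 21/4 -5 -3 N
4 12 60/17 42/17 132/17 -5 -2 W
5 6 6 -3 6 -6 -2 S
6 60/13 60/13 -30/13 60/13 -6 -3 E
final -5 -3 N

n=0: pose=(-5,-2,W); sL=12, sR=60/17; mL=42/17, mR=132/17; mL+mR=174/17 → advance +1; mR−mL=90/17 → turn +1·90°
n=1: pose=(-6,-2,S); sL=6, sR=6; mL=-3, mR=6; mL+mR=3 → advance +1; mR−mL=9 → turn +1·90°
n=2: pose=(-6,-3,E); sL=60/13, sR=60/13; mL=-30/13, mR=60/13; mL+mR=30/13 → advance +1; mR−mL=90/13 → turn +1·90°
n=3: pose=(-5,-3,N); sL=15/2, sR=3; mL=3/4, mR=21/4; mL+mR=6 → advance +1; mR−mL=9/2 → turn +1·90°
n=4: pose=(-5,-2,W); sL=12, sR=60/17; mL=42/17, mR=132/17; mL+mR=174/17 → advance +1; mR−mL=90/17 → turn +1·90°
n=5: pose=(-6,-2,S); sL=6, sR=6; mL=-3, mR=6; mL+mR=3 → advance +1; mR−mL=9 → turn +1·90°
n=6: pose=(-6,-3,E); sL=60/13, sR=60/13; mL=-30/13, mR=60/13; mL+mR=30/13 → advance +1; mR−mL=90/13 → turn +1·90°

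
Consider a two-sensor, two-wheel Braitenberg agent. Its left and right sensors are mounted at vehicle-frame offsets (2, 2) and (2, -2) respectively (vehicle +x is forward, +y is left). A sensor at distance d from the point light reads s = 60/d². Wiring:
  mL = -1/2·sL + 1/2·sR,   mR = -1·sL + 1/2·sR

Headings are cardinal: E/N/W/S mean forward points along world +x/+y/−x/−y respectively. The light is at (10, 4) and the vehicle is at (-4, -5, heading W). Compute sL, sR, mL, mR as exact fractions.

left sensor world pos  = (-6, -7); dL² = 377
right sensor world pos = (-6, -3); dR² = 305
sL = 60/377 = 60/377
sR = 60/305 = 12/61
mL = -1/2·sL + 1/2·sR = 432/22997
mR = -1·sL + 1/2·sR = -1398/22997

60/377 12/61 432/22997 -1398/22997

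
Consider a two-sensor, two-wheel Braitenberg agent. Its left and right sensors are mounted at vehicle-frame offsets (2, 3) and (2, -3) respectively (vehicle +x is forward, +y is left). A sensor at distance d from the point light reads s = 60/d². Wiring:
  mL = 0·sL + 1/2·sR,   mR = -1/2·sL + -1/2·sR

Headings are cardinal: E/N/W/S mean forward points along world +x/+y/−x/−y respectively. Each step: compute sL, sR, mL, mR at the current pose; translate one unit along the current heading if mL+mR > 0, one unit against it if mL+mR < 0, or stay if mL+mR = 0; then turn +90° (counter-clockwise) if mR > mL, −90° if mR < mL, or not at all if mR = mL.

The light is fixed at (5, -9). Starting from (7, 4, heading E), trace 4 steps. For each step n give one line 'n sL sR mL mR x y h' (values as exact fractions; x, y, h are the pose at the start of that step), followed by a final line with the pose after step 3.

n=0: pose=(7,4,E); sL=15/68, sR=15/29; mL=15/58, mR=-1455/3944; mL+mR=-15/136 → advance -1; mR−mL=-2475/3944 → turn -1·90°
n=1: pose=(6,4,S); sL=60/137, sR=12/25; mL=6/25, mR=-1572/3425; mL+mR=-30/137 → advance -1; mR−mL=-2394/3425 → turn -1·90°
n=2: pose=(6,5,W); sL=30/61, sR=6/29; mL=3/29, mR=-618/1769; mL+mR=-15/61 → advance -1; mR−mL=-801/1769 → turn -1·90°
n=3: pose=(7,5,N); sL=60/257, sR=60/281; mL=30/281, mR=-16140/72217; mL+mR=-30/257 → advance -1; mR−mL=-23850/72217 → turn -1·90°

0 15/68 15/29 15/58 -1455/3944 7 4 E
1 60/137 12/25 6/25 -1572/3425 6 4 S
2 30/61 6/29 3/29 -618/1769 6 5 W
3 60/257 60/281 30/281 -16140/72217 7 5 N
final 7 4 E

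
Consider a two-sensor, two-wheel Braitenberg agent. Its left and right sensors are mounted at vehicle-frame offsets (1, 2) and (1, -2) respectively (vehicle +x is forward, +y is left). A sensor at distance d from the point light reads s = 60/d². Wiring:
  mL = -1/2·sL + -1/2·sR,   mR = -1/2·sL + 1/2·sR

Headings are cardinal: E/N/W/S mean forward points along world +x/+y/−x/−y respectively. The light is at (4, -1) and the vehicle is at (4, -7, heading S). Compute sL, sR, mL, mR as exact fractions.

left sensor world pos  = (6, -8); dL² = 53
right sensor world pos = (2, -8); dR² = 53
sL = 60/53 = 60/53
sR = 60/53 = 60/53
mL = -1/2·sL + -1/2·sR = -60/53
mR = -1/2·sL + 1/2·sR = 0

60/53 60/53 -60/53 0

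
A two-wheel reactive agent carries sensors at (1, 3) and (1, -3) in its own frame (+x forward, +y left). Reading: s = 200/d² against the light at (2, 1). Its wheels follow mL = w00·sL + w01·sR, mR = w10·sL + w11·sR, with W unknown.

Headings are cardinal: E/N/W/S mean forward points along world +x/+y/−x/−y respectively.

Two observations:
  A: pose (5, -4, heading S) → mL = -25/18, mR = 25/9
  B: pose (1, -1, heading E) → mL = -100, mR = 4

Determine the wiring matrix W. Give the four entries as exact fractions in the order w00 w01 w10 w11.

obs A: pose=(5,-4,S) → sL=25/9, sR=50/9, mL=-25/18, mR=25/9
obs B: pose=(1,-1,E) → sL=200, sR=8, mL=-100, mR=4
sensor matrix S = [[25/9, 50/9], [200, 8]]; det S = -9800/9
solve [mL_A; mL_B] = S·[w00; w01] and [mR_A; mR_B] = S·[w10; w11]:
  w00 = -1/2, w01 = 0, w10 = 0, w11 = 1/2

-1/2 0 0 1/2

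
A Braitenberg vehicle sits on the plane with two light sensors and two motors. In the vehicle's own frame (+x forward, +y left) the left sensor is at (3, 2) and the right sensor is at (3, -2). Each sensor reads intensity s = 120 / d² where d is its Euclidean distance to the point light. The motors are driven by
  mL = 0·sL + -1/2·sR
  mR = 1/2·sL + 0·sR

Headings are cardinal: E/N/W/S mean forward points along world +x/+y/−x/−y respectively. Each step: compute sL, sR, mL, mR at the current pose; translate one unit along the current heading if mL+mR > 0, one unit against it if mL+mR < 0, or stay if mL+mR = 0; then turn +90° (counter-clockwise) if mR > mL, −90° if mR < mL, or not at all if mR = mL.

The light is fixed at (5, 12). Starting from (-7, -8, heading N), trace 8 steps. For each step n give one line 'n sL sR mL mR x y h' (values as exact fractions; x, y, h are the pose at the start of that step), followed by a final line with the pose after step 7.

n=0: pose=(-7,-8,N); sL=24/97, sR=120/389; mL=-60/389, mR=12/97; mL+mR=-1152/37733 → advance -1; mR−mL=10488/37733 → turn +1·90°
n=1: pose=(-7,-9,W); sL=60/377, sR=60/293; mL=-30/293, mR=30/377; mL+mR=-2520/110461 → advance -1; mR−mL=20100/110461 → turn +1·90°
n=2: pose=(-6,-9,S); sL=40/219, sR=24/149; mL=-12/149, mR=20/219; mL+mR=352/32631 → advance +1; mR−mL=5608/32631 → turn +1·90°
n=3: pose=(-6,-10,E); sL=15/58, sR=3/16; mL=-3/32, mR=15/116; mL+mR=33/928 → advance +1; mR−mL=207/928 → turn +1·90°
n=4: pose=(-5,-10,N); sL=24/101, sR=24/85; mL=-12/85, mR=12/101; mL+mR=-192/8585 → advance -1; mR−mL=2232/8585 → turn +1·90°
n=5: pose=(-5,-11,W); sL=60/397, sR=12/61; mL=-6/61, mR=30/397; mL+mR=-552/24217 → advance -1; mR−mL=4212/24217 → turn +1·90°
n=6: pose=(-4,-11,S); sL=24/145, sR=120/797; mL=-60/797, mR=12/145; mL+mR=864/115565 → advance +1; mR−mL=18264/115565 → turn +1·90°
n=7: pose=(-4,-12,E); sL=3/13, sR=15/89; mL=-15/178, mR=3/26; mL+mR=36/1157 → advance +1; mR−mL=231/1157 → turn +1·90°

0 24/97 120/389 -60/389 12/97 -7 -8 N
1 60/377 60/293 -30/293 30/377 -7 -9 W
2 40/219 24/149 -12/149 20/219 -6 -9 S
3 15/58 3/16 -3/32 15/116 -6 -10 E
4 24/101 24/85 -12/85 12/101 -5 -10 N
5 60/397 12/61 -6/61 30/397 -5 -11 W
6 24/145 120/797 -60/797 12/145 -4 -11 S
7 3/13 15/89 -15/178 3/26 -4 -12 E
final -3 -12 N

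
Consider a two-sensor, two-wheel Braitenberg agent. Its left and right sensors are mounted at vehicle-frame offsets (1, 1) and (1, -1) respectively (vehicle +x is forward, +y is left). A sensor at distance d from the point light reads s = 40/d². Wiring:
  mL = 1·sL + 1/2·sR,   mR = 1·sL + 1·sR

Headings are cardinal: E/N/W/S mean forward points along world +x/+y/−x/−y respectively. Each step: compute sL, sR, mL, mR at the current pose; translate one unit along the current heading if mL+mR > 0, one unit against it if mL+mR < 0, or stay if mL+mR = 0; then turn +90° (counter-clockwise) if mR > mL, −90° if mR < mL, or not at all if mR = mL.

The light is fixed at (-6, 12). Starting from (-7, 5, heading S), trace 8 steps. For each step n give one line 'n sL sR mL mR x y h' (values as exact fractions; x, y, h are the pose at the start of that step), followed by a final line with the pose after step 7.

0 5/8 10/17 125/136 165/136 -7 5 S
1 40/49 40/81 4220/3969 5200/3969 -7 4 E
2 4/5 4/5 6/5 8/5 -6 4 N
3 8/13 40/37 556/481 816/481 -6 5 W
4 5/8 10/17 125/136 165/136 -7 5 S
5 40/49 40/81 4220/3969 5200/3969 -7 4 E
6 4/5 4/5 6/5 8/5 -6 4 N
7 8/13 40/37 556/481 816/481 -6 5 W
final -7 5 S

n=0: pose=(-7,5,S); sL=5/8, sR=10/17; mL=125/136, mR=165/136; mL+mR=145/68 → advance +1; mR−mL=5/17 → turn +1·90°
n=1: pose=(-7,4,E); sL=40/49, sR=40/81; mL=4220/3969, mR=5200/3969; mL+mR=3140/1323 → advance +1; mR−mL=20/81 → turn +1·90°
n=2: pose=(-6,4,N); sL=4/5, sR=4/5; mL=6/5, mR=8/5; mL+mR=14/5 → advance +1; mR−mL=2/5 → turn +1·90°
n=3: pose=(-6,5,W); sL=8/13, sR=40/37; mL=556/481, mR=816/481; mL+mR=1372/481 → advance +1; mR−mL=20/37 → turn +1·90°
n=4: pose=(-7,5,S); sL=5/8, sR=10/17; mL=125/136, mR=165/136; mL+mR=145/68 → advance +1; mR−mL=5/17 → turn +1·90°
n=5: pose=(-7,4,E); sL=40/49, sR=40/81; mL=4220/3969, mR=5200/3969; mL+mR=3140/1323 → advance +1; mR−mL=20/81 → turn +1·90°
n=6: pose=(-6,4,N); sL=4/5, sR=4/5; mL=6/5, mR=8/5; mL+mR=14/5 → advance +1; mR−mL=2/5 → turn +1·90°
n=7: pose=(-6,5,W); sL=8/13, sR=40/37; mL=556/481, mR=816/481; mL+mR=1372/481 → advance +1; mR−mL=20/37 → turn +1·90°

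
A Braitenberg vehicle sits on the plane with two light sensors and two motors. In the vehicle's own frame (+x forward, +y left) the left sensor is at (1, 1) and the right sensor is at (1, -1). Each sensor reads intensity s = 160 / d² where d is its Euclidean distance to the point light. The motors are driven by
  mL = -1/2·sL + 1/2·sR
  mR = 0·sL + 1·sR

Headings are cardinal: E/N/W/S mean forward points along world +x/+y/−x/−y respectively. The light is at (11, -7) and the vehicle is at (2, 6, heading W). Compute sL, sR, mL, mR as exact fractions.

left sensor world pos  = (1, 5); dL² = 244
right sensor world pos = (1, 7); dR² = 296
sL = 160/244 = 40/61
sR = 160/296 = 20/37
mL = -1/2·sL + 1/2·sR = -130/2257
mR = 0·sL + 1·sR = 20/37

40/61 20/37 -130/2257 20/37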